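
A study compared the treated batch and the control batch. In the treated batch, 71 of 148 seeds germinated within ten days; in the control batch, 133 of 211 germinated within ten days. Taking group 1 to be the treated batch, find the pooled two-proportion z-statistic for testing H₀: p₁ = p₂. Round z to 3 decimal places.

z = -2.836

Sample proportions: p̂₁ = 71/148 = 0.47973 and p̂₂ = 133/211 = 0.63033.
Pooled p̂ = (71+133)/(148+211) = 204/359 = 0.56825.
SE = √[p̂(1−p̂)(1/n₁+1/n₂)] = √[0.56825·0.43175·(1/148+1/211)] ≈ 0.053108.
z = (p̂₁ − p̂₂)/SE = (0.47973 − 0.63033)/0.053108 = -0.15060/0.053108 = -2.836.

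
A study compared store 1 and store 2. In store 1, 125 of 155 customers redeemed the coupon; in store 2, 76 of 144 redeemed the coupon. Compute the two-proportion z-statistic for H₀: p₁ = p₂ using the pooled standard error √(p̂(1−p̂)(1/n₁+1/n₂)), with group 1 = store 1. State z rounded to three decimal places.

z = 5.129

Sample proportions: p̂₁ = 125/155 = 0.80645 and p̂₂ = 76/144 = 0.52778.
Pooling: p̂ = 201/299 = 0.67224.
SE = √[p̂(1−p̂)(1/n₁+1/n₂)] = √[0.67224·0.32776·(1/155+1/144)] ≈ 0.054329.
z = (p̂₁ − p̂₂)/SE = (0.80645 − 0.52778)/0.054329 = 0.27867/0.054329 = 5.129.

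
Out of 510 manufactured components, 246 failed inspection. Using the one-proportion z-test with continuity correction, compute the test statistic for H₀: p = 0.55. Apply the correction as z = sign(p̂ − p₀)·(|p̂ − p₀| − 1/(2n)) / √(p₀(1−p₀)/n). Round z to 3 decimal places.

z = -3.026

With x = 246 successes in n = 510, p̂ = 0.48235. p̂ − p₀ = -0.067647.
Continuity correction 1/(2n) = 1/1020 = 0.000980.
Corrected numerator: |-0.067647| − 0.000980 = 0.066667.
SE₀ = √(0.55·0.45/510) = 0.022029.
z = −0.066667/0.022029 = -3.026.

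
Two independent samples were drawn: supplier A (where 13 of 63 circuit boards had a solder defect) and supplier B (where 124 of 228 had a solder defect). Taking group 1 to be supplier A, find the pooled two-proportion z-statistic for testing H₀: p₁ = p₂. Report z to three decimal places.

z = -4.751

Sample proportions: p̂₁ = 13/63 = 0.20635 and p̂₂ = 124/228 = 0.54386.
Pooled p̂ = (13+124)/(63+228) = 137/291 = 0.47079.
Pooled SE = √[0.2491468·0.02025898] ≈ 0.071045.
z = -0.33751/0.071045 = -4.751.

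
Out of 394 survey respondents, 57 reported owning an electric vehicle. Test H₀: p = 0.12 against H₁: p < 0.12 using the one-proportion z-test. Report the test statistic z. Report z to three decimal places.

The sample proportion is 57/394 = 0.14467.
Under H₀, SE = √(p₀(1−p₀)/n) = √(0.12·0.88/394) = √0.000268020 = 0.016371.
Test statistic: z = 0.02467/0.016371 = 1.507.

z = 1.507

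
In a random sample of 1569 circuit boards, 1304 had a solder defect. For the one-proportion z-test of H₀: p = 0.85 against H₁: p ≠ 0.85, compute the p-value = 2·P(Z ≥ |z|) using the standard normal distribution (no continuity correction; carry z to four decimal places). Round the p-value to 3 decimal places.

p-value = 0.036

The sample proportion is 1304/1569 = 0.83110.
Null standard error: √(0.85·0.15/1569) = √0.000081262 = 0.009015.
Test statistic (full precision, shown to 4 dp): z = (1304/1569 − 0.85)/SE₀ ≈ -2.0963.
p-value = 2·P(Z ≥ |z|) with z = -2.0963 → 0.036.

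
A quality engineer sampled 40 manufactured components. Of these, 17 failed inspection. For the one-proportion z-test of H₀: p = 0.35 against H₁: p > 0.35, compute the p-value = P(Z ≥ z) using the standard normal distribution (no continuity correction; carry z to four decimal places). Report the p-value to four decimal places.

p̂ = 17/40 = 0.42500.
SE₀ = √(0.35·0.65/40) = 0.075416.
z = (p̂ − p₀)/SE = (17/40 − 0.35)/0.075416 ≈ 0.9945.
p-value = P(Z ≥ z) with z = 0.9945 → 0.1600.

p-value = 0.1600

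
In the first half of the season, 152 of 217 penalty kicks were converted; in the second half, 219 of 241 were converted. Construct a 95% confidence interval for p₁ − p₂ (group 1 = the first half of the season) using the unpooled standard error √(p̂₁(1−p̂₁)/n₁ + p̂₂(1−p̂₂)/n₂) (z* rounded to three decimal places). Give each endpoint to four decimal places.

(-0.2792, -0.1373)

p̂₁ = 0.70046, p̂₂ = 0.90871, so the observed difference is -0.20825.
SE = √(0.000966892 + 0.000344204) = √0.001311096 = 0.036209.
For 95% confidence, z* = 1.960. Margin = 1.960·0.036209 = 0.07097.
CI: -0.20825 ± 0.07097 = (-0.2792, -0.1373).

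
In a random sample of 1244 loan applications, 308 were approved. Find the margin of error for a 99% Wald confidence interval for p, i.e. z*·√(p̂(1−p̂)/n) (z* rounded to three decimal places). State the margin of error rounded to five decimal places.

The sample proportion is 308/1244 = 0.24759.
SE(p̂) = √(0.24759·0.75241/1244) = 0.012237.
For 99% confidence, z* = 2.576.
So ME = 0.03152.

ME = 0.03152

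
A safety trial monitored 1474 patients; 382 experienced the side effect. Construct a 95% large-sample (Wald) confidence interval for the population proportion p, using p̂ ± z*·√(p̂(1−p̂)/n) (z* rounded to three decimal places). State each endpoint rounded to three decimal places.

(0.237, 0.282)

The sample proportion is 382/1474 = 0.25916.
SE = √(p̂(1−p̂)/n) = √(0.191995/1474) = 0.011413.
z* = 1.960 at the 95% level.
Margin of error: 1.960 × 0.011413 = 0.02237.
CI: 0.25916 ± 0.02237 = (0.237, 0.282).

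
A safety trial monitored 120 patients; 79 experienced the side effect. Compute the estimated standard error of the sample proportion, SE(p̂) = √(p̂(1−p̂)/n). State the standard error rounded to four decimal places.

p̂ = 79/120 = 0.65833.
p̂(1−p̂) = 0.65833·0.34167 = 0.224932.
Dividing by n and taking the root: √0.001874433 = 0.0433.

SE = 0.0433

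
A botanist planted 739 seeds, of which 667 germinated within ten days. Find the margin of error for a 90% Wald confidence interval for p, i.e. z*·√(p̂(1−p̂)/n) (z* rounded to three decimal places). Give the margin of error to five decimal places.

With x = 667 successes in n = 739, p̂ = 0.90257.
SE(p̂) = √(0.90257·0.09743/739) = 0.010908.
For 90% confidence, z* = 1.645.
Margin of error = z*·SE = 1.645 × 0.010908 = 0.01794.

ME = 0.01794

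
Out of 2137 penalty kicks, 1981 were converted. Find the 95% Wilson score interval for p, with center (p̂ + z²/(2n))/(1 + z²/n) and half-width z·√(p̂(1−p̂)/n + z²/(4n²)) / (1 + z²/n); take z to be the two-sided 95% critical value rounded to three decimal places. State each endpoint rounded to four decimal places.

(0.9152, 0.9373)

p̂ = 1981/2137 = 0.92700; z = 1.960, so z² = 3.841600.
1 + z²/n = 1.001798.
Center = (0.92700 + 0.000899)/1.001798 = 0.92623.
Radicand: p̂(1−p̂)/n + z²/(4n²) = 0.000031666 + 0.000000210 = 0.000031876.
Half-width = z·√(radicand)/denom = 1.960·0.005646/1.001798 = 0.01105.
Interval: 0.92623 ± 0.01105 → (0.9152, 0.9373).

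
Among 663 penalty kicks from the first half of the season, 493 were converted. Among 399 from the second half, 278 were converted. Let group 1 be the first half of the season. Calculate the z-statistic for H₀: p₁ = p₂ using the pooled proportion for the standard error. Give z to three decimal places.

z = 1.658

Sample proportions: p̂₁ = 493/663 = 0.74359 and p̂₂ = 278/399 = 0.69674.
Pooling: p̂ = 771/1062 = 0.72599.
Pooled SE = √[0.1989291·0.00401456] ≈ 0.028260.
z = (p̂₁ − p̂₂)/SE = (0.74359 − 0.69674)/0.028260 = 0.04685/0.028260 = 1.658.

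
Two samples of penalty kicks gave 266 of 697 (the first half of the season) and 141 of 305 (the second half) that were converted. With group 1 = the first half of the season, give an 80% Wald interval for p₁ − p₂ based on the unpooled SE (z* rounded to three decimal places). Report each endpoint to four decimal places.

p̂₁ = 0.38164, p̂₂ = 0.46230, so the observed difference is -0.08066.
SE = √(0.000338579 + 0.000815011) = √0.001153590 = 0.033965.
The 80% critical value is z* = 1.282. Margin = 1.282·0.033965 = 0.04354.
CI: -0.08066 ± 0.04354 = (-0.1242, -0.0371).

(-0.1242, -0.0371)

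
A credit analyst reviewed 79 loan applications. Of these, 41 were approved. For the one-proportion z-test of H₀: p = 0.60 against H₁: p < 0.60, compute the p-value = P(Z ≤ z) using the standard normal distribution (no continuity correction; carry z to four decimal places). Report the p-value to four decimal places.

p̂ = 41/79 = 0.51899.
SE₀ = √(0.60·0.40/79) = 0.055118.
Test statistic (full precision, shown to 4 dp): z = (41/79 − 0.60)/SE₀ ≈ -1.4698.
p-value = P(Z ≤ z) with z = -1.4698 → 0.0708.

p-value = 0.0708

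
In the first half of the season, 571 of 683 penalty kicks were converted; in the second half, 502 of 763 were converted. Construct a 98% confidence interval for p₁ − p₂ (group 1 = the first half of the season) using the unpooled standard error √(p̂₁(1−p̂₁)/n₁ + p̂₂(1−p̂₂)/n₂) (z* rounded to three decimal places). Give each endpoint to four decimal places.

p̂₁ = 571/683 = 0.83602, p̂₂ = 502/763 = 0.65793; p̂₁ − p̂₂ = 0.17809.
SE = √(0.000200721 + 0.000294965) = √0.000495686 = 0.022264.
For 98% confidence, z* = 2.326. Margin of error = 0.05179.
Interval: 0.17809 ± 0.05179 → (0.1263, 0.2299).

(0.1263, 0.2299)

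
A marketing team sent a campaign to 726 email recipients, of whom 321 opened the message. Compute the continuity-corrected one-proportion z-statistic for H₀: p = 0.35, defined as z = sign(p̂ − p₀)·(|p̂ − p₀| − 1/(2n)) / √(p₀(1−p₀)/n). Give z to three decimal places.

z = 5.167

p̂ = 321/726 = 0.44215. p̂ − p₀ = 0.092149.
1/(2n) = 0.000689.
Corrected numerator: |0.092149| − 0.000689 = 0.091460.
Null standard error: √(0.35·0.65/726) = √0.000313361 = 0.017702.
z = +0.091460/0.017702 = 5.167.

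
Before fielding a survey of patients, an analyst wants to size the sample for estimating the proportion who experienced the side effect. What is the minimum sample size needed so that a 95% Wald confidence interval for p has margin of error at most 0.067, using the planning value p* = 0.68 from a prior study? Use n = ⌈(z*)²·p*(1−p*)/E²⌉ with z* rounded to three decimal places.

n = 187

The 95% critical value is z* = 1.960.
p*(1−p*) = 0.2176.
Required n before rounding: 3.841600 × 0.2176 / 0.067² = 186.218.
⌈186.218⌉ = 187.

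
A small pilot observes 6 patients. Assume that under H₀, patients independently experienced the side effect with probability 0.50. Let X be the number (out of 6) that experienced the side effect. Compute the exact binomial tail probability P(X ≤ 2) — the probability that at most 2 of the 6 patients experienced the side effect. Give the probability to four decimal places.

X is binomial with n = 6 and p = 0.50.
P(X ≤ 2) = C(6,0)·0.50^0·0.50^6 + C(6,1)·0.50^1·0.50^5 + C(6,2)·0.50^2·0.50^4.
= 0.015625 + 0.093750 + 0.234375 = 0.3438.

P = 0.3438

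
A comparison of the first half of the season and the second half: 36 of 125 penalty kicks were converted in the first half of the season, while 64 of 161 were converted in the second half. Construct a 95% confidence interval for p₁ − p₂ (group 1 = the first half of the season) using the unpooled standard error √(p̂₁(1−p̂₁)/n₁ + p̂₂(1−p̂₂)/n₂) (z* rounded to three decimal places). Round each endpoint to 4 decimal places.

p̂₁ = 0.28800, p̂₂ = 0.39752, so the observed difference is -0.10952.
SE = √(0.001640448 + 0.001487559) = √0.003128007 = 0.055929.
The 95% critical value is z* = 1.960. Margin = 1.960·0.055929 = 0.10962.
CI: -0.10952 ± 0.10962 = (-0.2191, 0.0001).

(-0.2191, 0.0001)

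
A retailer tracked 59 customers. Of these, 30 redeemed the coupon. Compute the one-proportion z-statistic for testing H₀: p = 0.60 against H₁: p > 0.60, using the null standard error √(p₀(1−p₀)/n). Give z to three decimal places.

The sample proportion is 30/59 = 0.50847.
Null standard error: √(0.60·0.40/59) = √0.004067797 = 0.063779.
Test statistic: z = -0.09153/0.063779 = -1.435.

z = -1.435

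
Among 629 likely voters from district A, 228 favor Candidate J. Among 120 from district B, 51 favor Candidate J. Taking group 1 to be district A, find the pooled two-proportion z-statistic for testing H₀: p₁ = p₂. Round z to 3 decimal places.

p̂₁ = 228/629 = 0.36248, p̂₂ = 51/120 = 0.42500.
Pooled p̂ = (228+51)/(629+120) = 279/749 = 0.37250.
SE = √[p̂(1−p̂)(1/n₁+1/n₂)] = √[0.37250·0.62750·(1/629+1/120)] ≈ 0.048161.
z = -0.06252/0.048161 = -1.298.

z = -1.298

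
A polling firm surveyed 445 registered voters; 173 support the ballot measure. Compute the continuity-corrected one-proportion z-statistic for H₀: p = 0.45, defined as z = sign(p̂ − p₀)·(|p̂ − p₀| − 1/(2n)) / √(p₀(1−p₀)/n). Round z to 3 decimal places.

Sample proportion p̂ = 173/445 = 0.38876. p̂ − p₀ = -0.061236.
1/(2n) = 0.001124.
Corrected numerator: |-0.061236| − 0.001124 = 0.060112.
Null standard error: √(0.45·0.55/445) = √0.000556180 = 0.023583.
z = −0.060112/0.023583 = -2.549.

z = -2.549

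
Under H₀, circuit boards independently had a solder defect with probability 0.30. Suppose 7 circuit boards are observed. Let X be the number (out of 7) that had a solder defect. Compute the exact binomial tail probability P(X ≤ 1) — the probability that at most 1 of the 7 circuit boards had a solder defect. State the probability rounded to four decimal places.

P = 0.3294

X ~ Binomial(n=7, p=0.30).
P(X ≤ 1) = C(7,0)·0.30^0·0.70^7 + C(7,1)·0.30^1·0.70^6.
= 0.082354 + 0.247063 = 0.3294.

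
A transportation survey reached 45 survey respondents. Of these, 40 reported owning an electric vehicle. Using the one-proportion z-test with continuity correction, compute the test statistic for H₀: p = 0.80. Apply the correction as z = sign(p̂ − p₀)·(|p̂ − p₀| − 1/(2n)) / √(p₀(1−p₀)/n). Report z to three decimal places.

Sample proportion p̂ = 40/45 = 0.88889. p̂ − p₀ = 0.088889.
1/(2n) = 0.011111.
Corrected numerator: |0.088889| − 0.011111 = 0.077778.
Null standard error: √(0.80·0.20/45) = √0.003555556 = 0.059628.
z = +0.077778/0.059628 = 1.304.

z = 1.304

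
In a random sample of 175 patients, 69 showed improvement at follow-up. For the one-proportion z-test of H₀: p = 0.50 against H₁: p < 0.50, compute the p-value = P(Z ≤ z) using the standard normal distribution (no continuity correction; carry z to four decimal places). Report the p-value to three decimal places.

With x = 69 successes in n = 175, p̂ = 0.39429.
SE₀ = √(0.50·0.50/175) = 0.037796.
Test statistic (full precision, shown to 4 dp): z = (69/175 − 0.50)/SE₀ ≈ -2.7969.
From the standard normal, P(Z ≤ z) = 0.003.

p-value = 0.003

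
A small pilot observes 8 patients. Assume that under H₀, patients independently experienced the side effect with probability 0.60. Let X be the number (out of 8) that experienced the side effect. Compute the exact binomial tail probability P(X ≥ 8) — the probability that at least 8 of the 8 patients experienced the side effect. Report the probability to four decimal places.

P = 0.0168

X is binomial with n = 8 and p = 0.60.
P(X ≥ 8) = C(8,8)·0.60^8·0.40^0.
= 0.016796 = 0.0168.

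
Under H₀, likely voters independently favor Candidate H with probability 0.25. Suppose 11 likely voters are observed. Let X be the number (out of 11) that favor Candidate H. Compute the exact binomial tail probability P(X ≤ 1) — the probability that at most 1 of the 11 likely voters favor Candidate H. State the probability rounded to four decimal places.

P = 0.1971

X is binomial with n = 11 and p = 0.25.
P(X ≤ 1) = C(11,0)·0.25^0·0.75^11 + C(11,1)·0.25^1·0.75^10.
= 0.042235 + 0.154862 = 0.1971.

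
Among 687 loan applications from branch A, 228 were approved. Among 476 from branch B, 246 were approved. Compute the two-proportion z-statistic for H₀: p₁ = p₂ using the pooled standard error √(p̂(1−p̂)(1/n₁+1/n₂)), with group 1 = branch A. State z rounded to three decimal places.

Sample proportions: p̂₁ = 228/687 = 0.33188 and p̂₂ = 246/476 = 0.51681.
Pooling: p̂ = 474/1163 = 0.40757.
Pooled SE = √[0.2414561·0.00355644] ≈ 0.029304.
z = -0.18493/0.029304 = -6.311.

z = -6.311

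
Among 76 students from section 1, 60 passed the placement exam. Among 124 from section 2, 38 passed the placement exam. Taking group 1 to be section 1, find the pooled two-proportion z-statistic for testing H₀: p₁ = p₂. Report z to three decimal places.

p̂₁ = 60/76 = 0.78947, p̂₂ = 38/124 = 0.30645.
Pooled p̂ = (60+38)/(76+124) = 98/200 = 0.49000.
Pooled SE = √[0.2499000·0.02122241] ≈ 0.072825.
z = 0.48302/0.072825 = 6.633.

z = 6.633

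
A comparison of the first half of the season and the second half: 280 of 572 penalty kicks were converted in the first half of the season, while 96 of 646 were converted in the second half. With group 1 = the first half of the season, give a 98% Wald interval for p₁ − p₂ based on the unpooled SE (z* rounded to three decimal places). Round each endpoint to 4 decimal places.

p̂₁ = 0.48951, p̂₂ = 0.14861, so the observed difference is 0.34090.
Unpooled SE = √(p̂₁(1−p̂₁)/n₁ + p̂₂(1−p̂₂)/n₂) = √(0.000436871 + 0.000195856) = 0.025154.
The 98% critical value is z* = 2.326. Margin = 2.326·0.025154 = 0.05851.
Interval: 0.34090 ± 0.05851 → (0.2824, 0.3994).

(0.2824, 0.3994)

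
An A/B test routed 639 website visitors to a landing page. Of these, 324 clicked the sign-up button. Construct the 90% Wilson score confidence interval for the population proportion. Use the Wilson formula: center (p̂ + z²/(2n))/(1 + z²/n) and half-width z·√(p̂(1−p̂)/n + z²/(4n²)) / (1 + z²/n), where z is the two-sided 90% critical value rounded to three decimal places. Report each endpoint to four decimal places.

(0.4745, 0.5395)

p̂ = 324/639 = 0.50704; z = 1.645, so z² = 2.706025.
Denominator 1 + z²/n = 1 + 2.706025/639 = 1.004235.
Center = (0.50704 + 0.002117)/1.004235 = 0.50701.
Radicand: p̂(1−p̂)/n + z²/(4n²) = 0.000391159 + 0.000001657 = 0.000392816.
Half-width = z·√(radicand)/denom = 1.645·0.019820/1.004235 = 0.03247.
CI: 0.50701 ± 0.03247 = (0.4745, 0.5395).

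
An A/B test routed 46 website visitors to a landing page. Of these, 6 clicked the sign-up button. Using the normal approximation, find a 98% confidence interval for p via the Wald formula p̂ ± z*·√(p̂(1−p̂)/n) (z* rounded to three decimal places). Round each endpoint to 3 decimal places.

p̂ = 6/46 = 0.13043.
SE(p̂) = √(0.13043·0.86957/46) = 0.049656.
The 98% critical value is z* = 2.326.
Margin of error: 2.326 × 0.049656 = 0.11550.
Interval: 0.13043 ± 0.11550 → (0.015, 0.246).

(0.015, 0.246)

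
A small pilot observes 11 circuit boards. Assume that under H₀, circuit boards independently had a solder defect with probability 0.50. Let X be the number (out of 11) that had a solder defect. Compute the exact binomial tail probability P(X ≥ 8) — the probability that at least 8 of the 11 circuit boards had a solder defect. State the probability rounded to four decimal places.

X is binomial with n = 11 and p = 0.50.
P(X ≥ 8) = C(11,8)·0.50^8·0.50^3 + C(11,9)·0.50^9·0.50^2 + C(11,10)·0.50^10·0.50^1 + C(11,11)·0.50^11·0.50^0.
= 0.080566 + 0.026855 + 0.005371 + 0.000488 = 0.1133.

P = 0.1133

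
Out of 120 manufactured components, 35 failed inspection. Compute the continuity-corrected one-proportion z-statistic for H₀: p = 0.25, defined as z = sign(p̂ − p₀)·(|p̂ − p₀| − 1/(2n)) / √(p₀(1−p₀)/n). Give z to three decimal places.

The sample proportion is 35/120 = 0.29167. p̂ − p₀ = 0.041667.
Continuity correction 1/(2n) = 1/240 = 0.004167.
Corrected numerator: |0.041667| − 0.004167 = 0.037500.
Under H₀, SE = √(p₀(1−p₀)/n) = √(0.25·0.75/120) = √0.001562500 = 0.039528.
z = (+)0.037500/0.039528 = 0.949.

z = 0.949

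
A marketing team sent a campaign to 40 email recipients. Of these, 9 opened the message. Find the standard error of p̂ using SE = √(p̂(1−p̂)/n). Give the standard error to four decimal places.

The sample proportion is 9/40 = 0.22500.
p̂(1−p̂) = 0.174375.
SE = √(0.174375/40) = √0.004359375 = 0.0660.

SE = 0.0660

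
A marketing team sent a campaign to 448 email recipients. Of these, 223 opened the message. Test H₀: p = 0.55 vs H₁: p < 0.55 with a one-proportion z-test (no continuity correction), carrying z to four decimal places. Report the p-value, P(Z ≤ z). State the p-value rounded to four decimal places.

p̂ = 223/448 = 0.49777.
SE₀ = √(0.55·0.45/448) = 0.023504.
Test statistic (full precision, shown to 4 dp): z = (223/448 − 0.55)/SE₀ ≈ -2.2222.
From the standard normal, P(Z ≤ z) = 0.0131.

p-value = 0.0131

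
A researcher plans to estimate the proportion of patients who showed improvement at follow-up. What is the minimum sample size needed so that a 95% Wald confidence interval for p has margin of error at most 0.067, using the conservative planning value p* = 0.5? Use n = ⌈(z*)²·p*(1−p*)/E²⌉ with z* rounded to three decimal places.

n = 214

z* = 1.960 at the 95% level.
p*(1−p*) = 0.2500.
Required n before rounding: 3.841600 × 0.2500 / 0.067² = 213.945.
Rounding up, n = 214.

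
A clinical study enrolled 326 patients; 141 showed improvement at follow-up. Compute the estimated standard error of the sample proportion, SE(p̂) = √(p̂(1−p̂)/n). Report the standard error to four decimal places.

SE = 0.0274

With x = 141 successes in n = 326, p̂ = 0.43252.
p̂(1−p̂) = 0.245446.
Dividing by n and taking the root: √0.000752902 = 0.0274.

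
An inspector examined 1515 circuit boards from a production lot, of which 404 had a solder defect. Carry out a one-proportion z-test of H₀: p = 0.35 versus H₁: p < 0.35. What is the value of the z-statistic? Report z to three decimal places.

Sample proportion p̂ = 404/1515 = 0.26667.
Under H₀, SE = √(p₀(1−p₀)/n) = √(0.35·0.65/1515) = √0.000150165 = 0.012254.
z = (p̂ − p₀)/SE = (0.26667 − 0.35)/0.012254 = -6.800.

z = -6.800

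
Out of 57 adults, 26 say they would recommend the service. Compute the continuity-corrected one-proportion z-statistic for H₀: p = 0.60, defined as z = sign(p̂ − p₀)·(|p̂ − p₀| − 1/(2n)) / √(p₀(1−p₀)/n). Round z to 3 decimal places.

p̂ = 26/57 = 0.45614. p̂ − p₀ = -0.143860.
1/(2n) = 0.008772.
Corrected numerator: |-0.143860| − 0.008772 = 0.135088.
Under H₀, SE = √(p₀(1−p₀)/n) = √(0.60·0.40/57) = √0.004210526 = 0.064889.
z = −0.135088/0.064889 = -2.082.

z = -2.082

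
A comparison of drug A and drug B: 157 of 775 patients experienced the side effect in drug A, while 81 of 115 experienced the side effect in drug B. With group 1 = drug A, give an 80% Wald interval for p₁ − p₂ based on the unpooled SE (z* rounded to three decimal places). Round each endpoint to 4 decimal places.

p̂₁ = 0.20258, p̂₂ = 0.70435, so the observed difference is -0.50177.
SE = √(0.000208441 + 0.001810800) = √0.002019241 = 0.044936.
The 80% critical value is z* = 1.282. Margin = 1.282·0.044936 = 0.05761.
So the interval runs from -0.5594 to -0.4442.

(-0.5594, -0.4442)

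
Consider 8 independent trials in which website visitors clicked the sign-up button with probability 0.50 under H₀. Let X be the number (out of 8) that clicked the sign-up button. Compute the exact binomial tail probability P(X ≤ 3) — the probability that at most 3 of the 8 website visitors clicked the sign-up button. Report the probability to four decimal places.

P = 0.3633

X is binomial with n = 8 and p = 0.50.
P(X ≤ 3) = C(8,0)·0.50^0·0.50^8 + C(8,1)·0.50^1·0.50^7 + C(8,2)·0.50^2·0.50^6 + C(8,3)·0.50^3·0.50^5.
= 0.003906 + 0.031250 + 0.109375 + 0.218750 = 0.3633.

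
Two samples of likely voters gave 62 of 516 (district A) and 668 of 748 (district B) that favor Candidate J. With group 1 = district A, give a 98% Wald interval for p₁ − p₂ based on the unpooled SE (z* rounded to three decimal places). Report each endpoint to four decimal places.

p̂₁ = 0.12016, p̂₂ = 0.89305, so the observed difference is -0.77289.
SE = √(0.000204879 + 0.000127691) = √0.000332570 = 0.018237.
z* = 2.326 at the 98% level. Margin = 2.326·0.018237 = 0.04242.
So the interval runs from -0.8153 to -0.7305.

(-0.8153, -0.7305)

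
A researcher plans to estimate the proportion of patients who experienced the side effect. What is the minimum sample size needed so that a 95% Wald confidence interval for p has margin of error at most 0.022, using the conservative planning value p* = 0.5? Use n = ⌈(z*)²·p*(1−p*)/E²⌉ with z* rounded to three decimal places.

z* = 1.960 at the 95% level.
p*(1−p*) = 0.2500.
(z*)²·p*(1−p*)/E² = 3.841600·0.2500/0.000484 = 1984.298.
Rounding up, n = 1985.

n = 1985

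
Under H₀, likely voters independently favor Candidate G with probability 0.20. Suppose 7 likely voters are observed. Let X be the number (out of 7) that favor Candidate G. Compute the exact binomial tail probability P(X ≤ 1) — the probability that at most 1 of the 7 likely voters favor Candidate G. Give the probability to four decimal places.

P = 0.5767

X ~ Binomial(n=7, p=0.20).
P(X ≤ 1) = C(7,0)·0.20^0·0.80^7 + C(7,1)·0.20^1·0.80^6.
= 0.209715 + 0.367002 = 0.5767.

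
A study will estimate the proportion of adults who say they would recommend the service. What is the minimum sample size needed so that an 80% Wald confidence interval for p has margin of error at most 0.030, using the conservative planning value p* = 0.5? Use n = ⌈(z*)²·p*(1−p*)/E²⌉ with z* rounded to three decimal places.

z* = 1.282 at the 80% level.
p*(1−p*) = 0.2500.
(z*)²·p*(1−p*)/E² = 1.643524·0.2500/0.000900 = 456.534.
Rounding up, n = 457.

n = 457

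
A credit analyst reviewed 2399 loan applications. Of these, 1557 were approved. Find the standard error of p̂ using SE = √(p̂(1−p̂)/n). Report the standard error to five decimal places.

p̂ = 1557/2399 = 0.64902.
p̂(1−p̂) = 0.227793.
SE = √(0.227793/2399) = 0.00974.

SE = 0.00974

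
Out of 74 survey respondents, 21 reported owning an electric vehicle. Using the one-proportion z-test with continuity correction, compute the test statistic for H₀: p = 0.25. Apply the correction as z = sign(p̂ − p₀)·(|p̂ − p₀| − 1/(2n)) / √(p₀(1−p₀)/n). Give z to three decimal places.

z = 0.537

Sample proportion p̂ = 21/74 = 0.28378. p̂ − p₀ = 0.033784.
1/(2n) = 0.006757.
Corrected numerator: |0.033784| − 0.006757 = 0.027027.
SE₀ = √(0.25·0.75/74) = 0.050337.
z = (+)0.027027/0.050337 = 0.537.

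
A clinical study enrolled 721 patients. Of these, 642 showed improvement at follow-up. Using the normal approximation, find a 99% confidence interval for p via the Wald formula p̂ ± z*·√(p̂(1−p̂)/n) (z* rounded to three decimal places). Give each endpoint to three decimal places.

With x = 642 successes in n = 721, p̂ = 0.89043.
SE(p̂) = √(0.89043·0.10957/721) = 0.011633.
z* = 2.576 at the 99% level.
Margin = 2.576·0.011633 = 0.02997.
CI: 0.89043 ± 0.02997 = (0.860, 0.920).

(0.860, 0.920)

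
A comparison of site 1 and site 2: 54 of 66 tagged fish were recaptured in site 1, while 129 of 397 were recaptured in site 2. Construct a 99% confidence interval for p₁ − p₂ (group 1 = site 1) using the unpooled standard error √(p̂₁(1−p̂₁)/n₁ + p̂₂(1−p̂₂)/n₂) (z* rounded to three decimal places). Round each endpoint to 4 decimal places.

(0.3568, 0.6297)

p̂₁ = 54/66 = 0.81818, p̂₂ = 129/397 = 0.32494; p̂₁ − p̂₂ = 0.49324.
SE = √(0.002253944 + 0.000552526) = √0.002806470 = 0.052976.
z* = 2.576 at the 99% level. Margin = 2.576·0.052976 = 0.13647.
So the interval runs from 0.3568 to 0.6297.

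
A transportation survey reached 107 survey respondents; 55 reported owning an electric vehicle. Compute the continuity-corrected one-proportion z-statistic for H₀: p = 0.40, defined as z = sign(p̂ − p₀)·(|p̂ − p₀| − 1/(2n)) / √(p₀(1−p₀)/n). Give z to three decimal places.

z = 2.309

With x = 55 successes in n = 107, p̂ = 0.51402. p̂ − p₀ = 0.114019.
Continuity correction 1/(2n) = 1/214 = 0.004673.
Corrected numerator: |0.114019| − 0.004673 = 0.109346.
Null standard error: √(0.40·0.60/107) = √0.002242991 = 0.047360.
z = +0.109346/0.047360 = 2.309.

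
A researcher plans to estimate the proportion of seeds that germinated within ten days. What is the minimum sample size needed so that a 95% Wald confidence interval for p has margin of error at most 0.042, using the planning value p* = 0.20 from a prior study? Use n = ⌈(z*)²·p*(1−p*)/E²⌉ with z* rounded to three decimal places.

The 95% critical value is z* = 1.960.
p*(1−p*) = 0.1600.
(z*)²·p*(1−p*)/E² = 3.841600·0.1600/0.001764 = 348.444.
Rounding up, n = 349.

n = 349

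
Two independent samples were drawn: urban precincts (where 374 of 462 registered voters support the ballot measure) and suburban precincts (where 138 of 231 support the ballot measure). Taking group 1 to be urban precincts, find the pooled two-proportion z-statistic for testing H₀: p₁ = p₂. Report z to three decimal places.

p̂₁ = 374/462 = 0.80952, p̂₂ = 138/231 = 0.59740.
Pooled p̂ = (374+138)/(462+231) = 512/693 = 0.73882.
SE = √[p̂(1−p̂)(1/n₁+1/n₂)] = √[0.73882·0.26118·(1/462+1/231)] ≈ 0.035398.
z = 0.21212/0.035398 = 5.992.

z = 5.992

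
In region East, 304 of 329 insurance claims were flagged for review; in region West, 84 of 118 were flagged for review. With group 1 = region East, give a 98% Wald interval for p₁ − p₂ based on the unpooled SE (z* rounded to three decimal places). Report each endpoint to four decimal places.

(0.1094, 0.3149)

p̂₁ = 304/329 = 0.92401, p̂₂ = 84/118 = 0.71186; p̂₁ − p̂₂ = 0.21215.
SE = √(0.000213415 + 0.001738250) = √0.001951665 = 0.044178.
z* = 2.326 at the 98% level. Margin of error = 0.10276.
So the interval runs from 0.1094 to 0.3149.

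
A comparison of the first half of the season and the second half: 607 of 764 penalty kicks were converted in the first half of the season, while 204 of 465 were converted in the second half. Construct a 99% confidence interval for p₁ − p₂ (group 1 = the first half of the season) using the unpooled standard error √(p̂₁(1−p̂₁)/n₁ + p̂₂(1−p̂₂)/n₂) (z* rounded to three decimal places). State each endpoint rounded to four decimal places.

(0.2856, 0.4260)

p̂₁ = 0.79450, p̂₂ = 0.43871, so the observed difference is 0.35579.
Unpooled SE = √(p̂₁(1−p̂₁)/n₁ + p̂₂(1−p̂₂)/n₂) = √(0.000213702 + 0.000529556) = 0.027263.
z* = 2.576 at the 99% level. Margin of error = 0.07023.
CI: 0.35579 ± 0.07023 = (0.2856, 0.4260).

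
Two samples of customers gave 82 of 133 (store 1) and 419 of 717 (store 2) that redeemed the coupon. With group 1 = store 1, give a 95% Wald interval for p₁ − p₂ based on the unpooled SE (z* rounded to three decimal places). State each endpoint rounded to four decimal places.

(-0.0580, 0.1223)

p̂₁ = 0.61654, p̂₂ = 0.58438, so the observed difference is 0.03216.
Unpooled SE = √(p̂₁(1−p̂₁)/n₁ + p̂₂(1−p̂₂)/n₂) = √(0.001777580 + 0.000338745) = 0.046004.
z* = 1.960 at the 95% level. Margin = 1.960·0.046004 = 0.09017.
So the interval runs from -0.0580 to 0.1223.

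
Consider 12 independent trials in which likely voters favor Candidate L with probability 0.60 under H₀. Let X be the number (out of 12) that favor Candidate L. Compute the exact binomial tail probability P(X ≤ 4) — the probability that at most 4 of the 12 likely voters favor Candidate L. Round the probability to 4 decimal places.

P = 0.0573

X ~ Binomial(n=12, p=0.60).
P(X ≤ 4) = Σ_{j=0}^{4} C(12,j)·0.60^j·0.40^{12−j}.
= 0.000017 + 0.000302 + 0.002491 + 0.012457 + 0.042043 = 0.0573.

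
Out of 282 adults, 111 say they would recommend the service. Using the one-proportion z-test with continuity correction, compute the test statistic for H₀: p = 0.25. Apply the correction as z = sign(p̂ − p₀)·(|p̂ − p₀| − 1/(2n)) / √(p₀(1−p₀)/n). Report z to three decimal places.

z = 5.501

p̂ = 111/282 = 0.39362. p̂ − p₀ = 0.143617.
Continuity correction 1/(2n) = 1/564 = 0.001773.
Corrected numerator: |0.143617| − 0.001773 = 0.141844.
Null standard error: √(0.25·0.75/282) = √0.000664894 = 0.025786.
z = (+)0.141844/0.025786 = 5.501.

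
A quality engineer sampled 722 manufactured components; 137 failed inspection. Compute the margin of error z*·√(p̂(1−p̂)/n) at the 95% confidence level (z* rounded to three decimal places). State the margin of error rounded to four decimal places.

The sample proportion is 137/722 = 0.18975.
Standard error of p̂: √(0.153745/722) = √0.000212944 = 0.014593.
The 95% critical value is z* = 1.960.
Margin of error = z*·SE = 1.960 × 0.014593 = 0.0286.

ME = 0.0286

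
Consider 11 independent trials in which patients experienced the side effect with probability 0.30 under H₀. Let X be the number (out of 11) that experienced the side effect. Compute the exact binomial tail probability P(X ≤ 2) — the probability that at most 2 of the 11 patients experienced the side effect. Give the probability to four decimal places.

P = 0.3127

X ~ Binomial(n=11, p=0.30).
P(X ≤ 2) = C(11,0)·0.30^0·0.70^11 + C(11,1)·0.30^1·0.70^10 + C(11,2)·0.30^2·0.70^9.
= 0.019773 + 0.093217 + 0.199750 = 0.3127.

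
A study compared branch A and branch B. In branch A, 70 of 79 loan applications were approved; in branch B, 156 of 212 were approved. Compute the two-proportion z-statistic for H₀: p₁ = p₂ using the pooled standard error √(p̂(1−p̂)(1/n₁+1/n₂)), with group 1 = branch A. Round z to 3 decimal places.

p̂₁ = 70/79 = 0.88608, p̂₂ = 156/212 = 0.73585.
Pooled p̂ = (70+156)/(79+212) = 226/291 = 0.77663.
Pooled SE = √[0.1734746·0.01737521] ≈ 0.054901.
z = (p̂₁ − p̂₂)/SE = (0.88608 − 0.73585)/0.054901 = 0.15023/0.054901 = 2.736.

z = 2.736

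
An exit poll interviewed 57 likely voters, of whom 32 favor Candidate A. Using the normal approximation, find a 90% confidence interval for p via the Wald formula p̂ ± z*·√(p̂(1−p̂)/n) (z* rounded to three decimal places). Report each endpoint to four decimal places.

(0.4533, 0.6695)

The sample proportion is 32/57 = 0.56140.
SE = √(p̂(1−p̂)/n) = √(0.246230/57) = 0.065725.
For 90% confidence, z* = 1.645.
Margin = 1.645·0.065725 = 0.10812.
So the interval runs from 0.4533 to 0.6695.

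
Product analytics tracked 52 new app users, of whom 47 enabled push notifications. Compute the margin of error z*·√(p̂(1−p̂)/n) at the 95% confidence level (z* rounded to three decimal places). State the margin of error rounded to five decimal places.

Sample proportion p̂ = 47/52 = 0.90385.
SE(p̂) = √(0.90385·0.09615/52) = 0.040882.
For 95% confidence, z* = 1.960.
Margin of error = z*·SE = 1.960 × 0.040882 = 0.08013.

ME = 0.08013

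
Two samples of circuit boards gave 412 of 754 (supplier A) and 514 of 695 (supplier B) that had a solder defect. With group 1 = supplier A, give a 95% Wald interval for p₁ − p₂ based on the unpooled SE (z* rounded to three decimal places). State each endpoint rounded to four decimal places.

(-0.2414, -0.1449)

p̂₁ = 412/754 = 0.54642, p̂₂ = 514/695 = 0.73957; p̂₁ − p̂₂ = -0.19315.
Unpooled SE = √(p̂₁(1−p̂₁)/n₁ + p̂₂(1−p̂₂)/n₂) = √(0.000328707 + 0.000277132) = 0.024614.
For 95% confidence, z* = 1.960. Margin of error = 0.04824.
So the interval runs from -0.2414 to -0.1449.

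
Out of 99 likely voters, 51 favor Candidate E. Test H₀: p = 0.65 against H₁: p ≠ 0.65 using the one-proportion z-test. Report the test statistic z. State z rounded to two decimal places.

Sample proportion p̂ = 51/99 = 0.51515.
Under H₀, SE = √(p₀(1−p₀)/n) = √(0.65·0.35/99) = √0.002297980 = 0.047937.
z = (0.51515 − 0.65)/0.047937 = -0.13485/0.047937 = -2.81.

z = -2.81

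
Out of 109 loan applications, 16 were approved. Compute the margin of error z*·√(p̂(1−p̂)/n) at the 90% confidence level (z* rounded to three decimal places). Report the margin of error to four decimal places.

ME = 0.0558

The sample proportion is 16/109 = 0.14679.
Standard error of p̂: √(0.125242/109) = √0.001149009 = 0.033897.
For 90% confidence, z* = 1.645.
So ME = 0.0558.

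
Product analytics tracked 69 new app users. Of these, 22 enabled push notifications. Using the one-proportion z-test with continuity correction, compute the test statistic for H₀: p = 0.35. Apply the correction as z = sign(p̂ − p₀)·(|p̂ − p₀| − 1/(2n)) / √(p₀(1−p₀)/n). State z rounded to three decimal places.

z = -0.416

Sample proportion p̂ = 22/69 = 0.31884. p̂ − p₀ = -0.031159.
1/(2n) = 0.007246.
Corrected numerator: |-0.031159| − 0.007246 = 0.023913.
Under H₀, SE = √(p₀(1−p₀)/n) = √(0.35·0.65/69) = √0.003297101 = 0.057420.
z = −0.023913/0.057420 = -0.416.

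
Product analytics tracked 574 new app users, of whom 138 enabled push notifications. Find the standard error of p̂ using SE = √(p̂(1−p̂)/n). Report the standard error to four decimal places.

The sample proportion is 138/574 = 0.24042.
p̂(1−p̂) = 0.24042·0.75958 = 0.182618.
SE = √(0.182618/574) = √0.000318150 = 0.0178.

SE = 0.0178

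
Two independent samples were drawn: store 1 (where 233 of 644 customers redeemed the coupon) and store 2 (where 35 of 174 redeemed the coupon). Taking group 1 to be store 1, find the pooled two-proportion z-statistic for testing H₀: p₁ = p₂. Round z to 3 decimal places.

z = 4.006

Sample proportions: p̂₁ = 233/644 = 0.36180 and p̂₂ = 35/174 = 0.20115.
Pooled p̂ = (233+35)/(644+174) = 268/818 = 0.32763.
SE = √[p̂(1−p̂)(1/n₁+1/n₂)] = √[0.32763·0.67237·(1/644+1/174)] ≈ 0.040101.
z = 0.16065/0.040101 = 4.006.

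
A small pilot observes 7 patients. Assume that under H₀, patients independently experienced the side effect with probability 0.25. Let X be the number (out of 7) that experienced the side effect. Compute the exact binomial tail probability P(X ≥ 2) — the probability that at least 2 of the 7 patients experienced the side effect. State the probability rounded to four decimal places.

P = 0.5551

X ~ Binomial(n=7, p=0.25).
P(X ≥ 2) = Σ_{j=2}^{7} C(7,j)·0.25^j·0.75^{7−j}.
= 0.311462 + 0.173035 + 0.057678 + 0.011536 + 0.001282 + 0.000061 = 0.5551.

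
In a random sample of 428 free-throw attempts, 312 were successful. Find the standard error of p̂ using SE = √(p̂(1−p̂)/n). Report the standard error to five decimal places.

With x = 312 successes in n = 428, p̂ = 0.72897.
p̂(1−p̂) = 0.72897·0.27103 = 0.197573.
SE = √(0.197573/428) = √0.000461619 = 0.02149.

SE = 0.02149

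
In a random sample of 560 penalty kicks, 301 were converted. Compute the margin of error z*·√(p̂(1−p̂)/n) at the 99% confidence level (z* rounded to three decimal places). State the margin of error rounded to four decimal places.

The sample proportion is 301/560 = 0.53750.
SE = √(p̂(1−p̂)/n) = √(0.248594/560) = 0.021069.
For 99% confidence, z* = 2.576.
Margin of error = z*·SE = 2.576 × 0.021069 = 0.0543.

ME = 0.0543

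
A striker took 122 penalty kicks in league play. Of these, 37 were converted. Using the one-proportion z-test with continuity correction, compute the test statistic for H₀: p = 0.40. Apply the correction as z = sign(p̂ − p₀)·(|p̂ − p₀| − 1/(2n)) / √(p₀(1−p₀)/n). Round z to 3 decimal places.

z = -2.088

The sample proportion is 37/122 = 0.30328. p̂ − p₀ = -0.096721.
1/(2n) = 0.004098.
Corrected numerator: |-0.096721| − 0.004098 = 0.092623.
Under H₀, SE = √(p₀(1−p₀)/n) = √(0.40·0.60/122) = √0.001967213 = 0.044353.
z = −0.092623/0.044353 = -2.088.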